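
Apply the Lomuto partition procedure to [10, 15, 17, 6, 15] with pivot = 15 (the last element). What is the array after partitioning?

Lomuto partition with pivot = 15:

Initial array: [10, 15, 17, 6, 15]

arr[0]=10 <= 15: swap with position 0, array becomes [10, 15, 17, 6, 15]
arr[1]=15 <= 15: swap with position 1, array becomes [10, 15, 17, 6, 15]
arr[2]=17 > 15: no swap
arr[3]=6 <= 15: swap with position 2, array becomes [10, 15, 6, 17, 15]

Place pivot at position 3: [10, 15, 6, 15, 17]
Pivot position: 3

After partitioning with pivot 15, the array becomes [10, 15, 6, 15, 17]. The pivot is placed at index 3. All elements to the left of the pivot are <= 15, and all elements to the right are > 15.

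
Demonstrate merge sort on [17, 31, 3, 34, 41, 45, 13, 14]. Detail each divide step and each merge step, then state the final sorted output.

Merge sort trace:

Split: [17, 31, 3, 34, 41, 45, 13, 14] -> [17, 31, 3, 34] and [41, 45, 13, 14]
  Split: [17, 31, 3, 34] -> [17, 31] and [3, 34]
    Split: [17, 31] -> [17] and [31]
    Merge: [17] + [31] -> [17, 31]
    Split: [3, 34] -> [3] and [34]
    Merge: [3] + [34] -> [3, 34]
  Merge: [17, 31] + [3, 34] -> [3, 17, 31, 34]
  Split: [41, 45, 13, 14] -> [41, 45] and [13, 14]
    Split: [41, 45] -> [41] and [45]
    Merge: [41] + [45] -> [41, 45]
    Split: [13, 14] -> [13] and [14]
    Merge: [13] + [14] -> [13, 14]
  Merge: [41, 45] + [13, 14] -> [13, 14, 41, 45]
Merge: [3, 17, 31, 34] + [13, 14, 41, 45] -> [3, 13, 14, 17, 31, 34, 41, 45]

Final sorted array: [3, 13, 14, 17, 31, 34, 41, 45]

The merge sort proceeds by recursively splitting the array and merging sorted halves.
After all merges, the sorted array is [3, 13, 14, 17, 31, 34, 41, 45].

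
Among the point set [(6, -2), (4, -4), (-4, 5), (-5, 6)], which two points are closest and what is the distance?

Computing all pairwise distances among 4 points:

d((6, -2), (4, -4)) = 2.8284
d((6, -2), (-4, 5)) = 12.2066
d((6, -2), (-5, 6)) = 13.6015
d((4, -4), (-4, 5)) = 12.0416
d((4, -4), (-5, 6)) = 13.4536
d((-4, 5), (-5, 6)) = 1.4142 <-- minimum

Closest pair: (-4, 5) and (-5, 6) with distance 1.4142

The closest pair is (-4, 5) and (-5, 6) with Euclidean distance 1.4142. For 4 points, brute-force pairwise comparison is shown above. For large n, the divide-and-conquer algorithm (sort by x, recurse on halves, check the dividing strip) achieves O(n log n).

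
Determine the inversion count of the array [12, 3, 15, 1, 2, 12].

Finding inversions in [12, 3, 15, 1, 2, 12]:

(0, 1): arr[0]=12 > arr[1]=3
(0, 3): arr[0]=12 > arr[3]=1
(0, 4): arr[0]=12 > arr[4]=2
(1, 3): arr[1]=3 > arr[3]=1
(1, 4): arr[1]=3 > arr[4]=2
(2, 3): arr[2]=15 > arr[3]=1
(2, 4): arr[2]=15 > arr[4]=2
(2, 5): arr[2]=15 > arr[5]=12

Total inversions: 8

The array has 8 inversion(s): (0,1), (0,3), (0,4), (1,3), (1,4), (2,3), (2,4), (2,5). Each pair (i,j) satisfies i < j and arr[i] > arr[j].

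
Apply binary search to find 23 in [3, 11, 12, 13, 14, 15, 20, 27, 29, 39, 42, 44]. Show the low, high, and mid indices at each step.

Binary search for 23 in [3, 11, 12, 13, 14, 15, 20, 27, 29, 39, 42, 44]:

lo=0, hi=11, mid=5, arr[mid]=15 -> 15 < 23, search right half
lo=6, hi=11, mid=8, arr[mid]=29 -> 29 > 23, search left half
lo=6, hi=7, mid=6, arr[mid]=20 -> 20 < 23, search right half
lo=7, hi=7, mid=7, arr[mid]=27 -> 27 > 23, search left half
lo=7 > hi=6, target 23 not found

Binary search determines that 23 is not in the array after 4 comparisons. The search space was exhausted without finding the target.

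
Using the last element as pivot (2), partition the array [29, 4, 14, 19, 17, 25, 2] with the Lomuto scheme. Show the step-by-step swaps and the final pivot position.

Lomuto partition with pivot = 2:

Initial array: [29, 4, 14, 19, 17, 25, 2]

arr[0]=29 > 2: no swap
arr[1]=4 > 2: no swap
arr[2]=14 > 2: no swap
arr[3]=19 > 2: no swap
arr[4]=17 > 2: no swap
arr[5]=25 > 2: no swap

Place pivot at position 0: [2, 4, 14, 19, 17, 25, 29]
Pivot position: 0

After partitioning with pivot 2, the array becomes [2, 4, 14, 19, 17, 25, 29]. The pivot is placed at index 0. All elements to the left of the pivot are <= 2, and all elements to the right are > 2.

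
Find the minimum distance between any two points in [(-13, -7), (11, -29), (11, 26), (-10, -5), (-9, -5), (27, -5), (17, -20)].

Computing all pairwise distances among 7 points:

d((-13, -7), (11, -29)) = 32.5576
d((-13, -7), (11, 26)) = 40.8044
d((-13, -7), (-10, -5)) = 3.6056
d((-13, -7), (-9, -5)) = 4.4721
d((-13, -7), (27, -5)) = 40.05
d((-13, -7), (17, -20)) = 32.6956
d((11, -29), (11, 26)) = 55.0
d((11, -29), (-10, -5)) = 31.8904
d((11, -29), (-9, -5)) = 31.241
d((11, -29), (27, -5)) = 28.8444
d((11, -29), (17, -20)) = 10.8167
d((11, 26), (-10, -5)) = 37.4433
d((11, 26), (-9, -5)) = 36.8917
d((11, 26), (27, -5)) = 34.8855
d((11, 26), (17, -20)) = 46.3897
d((-10, -5), (-9, -5)) = 1.0 <-- minimum
d((-10, -5), (27, -5)) = 37.0
d((-10, -5), (17, -20)) = 30.8869
d((-9, -5), (27, -5)) = 36.0
d((-9, -5), (17, -20)) = 30.0167
d((27, -5), (17, -20)) = 18.0278

Closest pair: (-10, -5) and (-9, -5) with distance 1.0

The closest pair is (-10, -5) and (-9, -5) with Euclidean distance 1.0. For 7 points, brute-force pairwise comparison is shown above. For large n, the divide-and-conquer algorithm (sort by x, recurse on halves, check the dividing strip) achieves O(n log n).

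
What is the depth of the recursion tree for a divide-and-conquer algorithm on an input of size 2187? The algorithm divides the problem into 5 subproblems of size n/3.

For divide and conquer with division factor 3:

Problem sizes at each level:
Level 0: 2187
Level 1: 729
Level 2: 243
Level 3: 81
Level 4: 27
Level 5: 9
Level 6: 3
Level 7: 1

The root is level 0 and the size-1 base case is level 7 (the tree spans levels 0 through 7, i.e. 8 levels counting the root), so the depth is the number of divisions: log_3(2187) = 7

The recursion tree depth is log_3(2187) = 7. At each level, the problem size is divided by 3, so it takes 7 divisions to reduce to a base case of size 1. The algorithm makes 5 recursive calls at each level.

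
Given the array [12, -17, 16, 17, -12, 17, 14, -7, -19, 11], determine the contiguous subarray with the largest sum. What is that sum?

Using Kadane's algorithm on [12, -17, 16, 17, -12, 17, 14, -7, -19, 11]:

Scanning through the array:
Position 1 (value -17): max_ending_here = -5, max_so_far = 12
Position 2 (value 16): max_ending_here = 16, max_so_far = 16
Position 3 (value 17): max_ending_here = 33, max_so_far = 33
Position 4 (value -12): max_ending_here = 21, max_so_far = 33
Position 5 (value 17): max_ending_here = 38, max_so_far = 38
Position 6 (value 14): max_ending_here = 52, max_so_far = 52
Position 7 (value -7): max_ending_here = 45, max_so_far = 52
Position 8 (value -19): max_ending_here = 26, max_so_far = 52
Position 9 (value 11): max_ending_here = 37, max_so_far = 52

Maximum subarray: [16, 17, -12, 17, 14]
Maximum sum: 52

The maximum subarray is [16, 17, -12, 17, 14] with sum 52. This subarray runs from index 2 to index 6.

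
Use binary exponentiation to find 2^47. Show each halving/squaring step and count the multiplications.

Computing 2^47 by squaring (build up from 2^1; each line after the first costs one multiplication):

2^1 = 2
2^2 = (2^1)^2 = 2^2 = 4
2^4 = (2^2)^2 = 4^2 = 16
2^5 = 2 * 2^4 = 2 * 16 = 32
2^10 = (2^5)^2 = 32^2 = 1024
2^11 = 2 * 2^10 = 2 * 1024 = 2048
2^22 = (2^11)^2 = 2048^2 = 4194304
2^23 = 2 * 2^22 = 2 * 4194304 = 8388608
2^46 = (2^23)^2 = 8388608^2 = 70368744177664
2^47 = 2 * 2^46 = 2 * 70368744177664 = 140737488355328

Result: 140737488355328
Multiplications needed: 9 (9 lines after 2^1)

2^47 = 140737488355328. Using exponentiation by squaring, this requires 9 multiplications. The key idea: if the exponent is even, square the half-power; if odd, multiply by the base once.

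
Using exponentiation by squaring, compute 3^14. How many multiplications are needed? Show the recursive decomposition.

Computing 3^14 by squaring (build up from 3^1; each line after the first costs one multiplication):

3^1 = 3
3^2 = (3^1)^2 = 3^2 = 9
3^3 = 3 * 3^2 = 3 * 9 = 27
3^6 = (3^3)^2 = 27^2 = 729
3^7 = 3 * 3^6 = 3 * 729 = 2187
3^14 = (3^7)^2 = 2187^2 = 4782969

Result: 4782969
Multiplications needed: 5 (5 lines after 3^1)

3^14 = 4782969. Using exponentiation by squaring, this requires 5 multiplications. The key idea: if the exponent is even, square the half-power; if odd, multiply by the base once.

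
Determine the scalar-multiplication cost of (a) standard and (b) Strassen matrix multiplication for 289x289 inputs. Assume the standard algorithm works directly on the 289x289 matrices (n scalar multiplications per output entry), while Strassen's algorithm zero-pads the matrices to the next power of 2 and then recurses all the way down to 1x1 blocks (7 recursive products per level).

Matrix multiplication for 289x289 matrices:

Strassen's algorithm requires power-of-2 dimensions. Pad 289x289 to 512x512 (next power of 2).

Standard algorithm: 289^3 = 24137569 multiplications
Strassen's algorithm: 7^(log2(512)) = 7^9 = 40353607 multiplications
Difference: 24137569 - 40353607 = -16216038 (Strassen uses MORE here due to padding overhead — for small or just-over-power-of-2 n, padding can outweigh the per-level savings)

Standard: 24137569 multiplications (289^3). Strassen: 40353607 multiplications (7^9, after padding to 512x512). Strassen reduces 8 recursive multiplications to 7 at each level.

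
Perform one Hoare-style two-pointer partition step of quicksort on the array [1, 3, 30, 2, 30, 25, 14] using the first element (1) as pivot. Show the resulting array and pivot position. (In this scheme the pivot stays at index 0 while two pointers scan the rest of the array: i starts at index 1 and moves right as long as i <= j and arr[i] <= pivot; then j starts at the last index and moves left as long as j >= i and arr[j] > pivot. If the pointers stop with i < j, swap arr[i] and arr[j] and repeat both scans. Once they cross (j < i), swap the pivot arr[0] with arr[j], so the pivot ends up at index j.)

Hoare-style two-pointer partition with pivot = 1:

Initial array: [1, 3, 30, 2, 30, 25, 14]

Pointers start at i = 1, j = 6.
i ends at 1, j ends at 0: the pointers have crossed (j < i), so scanning stops.

j = 0, so swapping arr[0] with arr[j] leaves the pivot at position 0: [1, 3, 30, 2, 30, 25, 14]
Pivot position: 0

After partitioning with pivot 1, the array becomes [1, 3, 30, 2, 30, 25, 14]. The pivot is placed at index 0. All elements to the left of the pivot are <= 1, and all elements to the right are > 1.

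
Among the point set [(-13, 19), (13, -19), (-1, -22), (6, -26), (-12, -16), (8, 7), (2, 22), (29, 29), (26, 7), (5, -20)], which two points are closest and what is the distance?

Computing all pairwise distances among 10 points:

d((-13, 19), (13, -19)) = 46.0435
d((-13, 19), (-1, -22)) = 42.72
d((-13, 19), (6, -26)) = 48.8467
d((-13, 19), (-12, -16)) = 35.0143
d((-13, 19), (8, 7)) = 24.1868
d((-13, 19), (2, 22)) = 15.2971
d((-13, 19), (29, 29)) = 43.1741
d((-13, 19), (26, 7)) = 40.8044
d((-13, 19), (5, -20)) = 42.9535
d((13, -19), (-1, -22)) = 14.3178
d((13, -19), (6, -26)) = 9.8995
d((13, -19), (-12, -16)) = 25.1794
d((13, -19), (8, 7)) = 26.4764
d((13, -19), (2, 22)) = 42.45
d((13, -19), (29, 29)) = 50.5964
d((13, -19), (26, 7)) = 29.0689
d((13, -19), (5, -20)) = 8.0623
d((-1, -22), (6, -26)) = 8.0623
d((-1, -22), (-12, -16)) = 12.53
d((-1, -22), (8, 7)) = 30.3645
d((-1, -22), (2, 22)) = 44.1022
d((-1, -22), (29, 29)) = 59.1692
d((-1, -22), (26, 7)) = 39.6232
d((-1, -22), (5, -20)) = 6.3246
d((6, -26), (-12, -16)) = 20.5913
d((6, -26), (8, 7)) = 33.0606
d((6, -26), (2, 22)) = 48.1664
d((6, -26), (29, 29)) = 59.6154
d((6, -26), (26, 7)) = 38.5876
d((6, -26), (5, -20)) = 6.0828 <-- minimum
d((-12, -16), (8, 7)) = 30.4795
d((-12, -16), (2, 22)) = 40.4969
d((-12, -16), (29, 29)) = 60.8769
d((-12, -16), (26, 7)) = 44.4185
d((-12, -16), (5, -20)) = 17.4642
d((8, 7), (2, 22)) = 16.1555
d((8, 7), (29, 29)) = 30.4138
d((8, 7), (26, 7)) = 18.0
d((8, 7), (5, -20)) = 27.1662
d((2, 22), (29, 29)) = 27.8927
d((2, 22), (26, 7)) = 28.3019
d((2, 22), (5, -20)) = 42.107
d((29, 29), (26, 7)) = 22.2036
d((29, 29), (5, -20)) = 54.5619
d((26, 7), (5, -20)) = 34.2053

Closest pair: (6, -26) and (5, -20) with distance 6.0828

The closest pair is (6, -26) and (5, -20) with Euclidean distance 6.0828. For 10 points, brute-force pairwise comparison is shown above. For large n, the divide-and-conquer algorithm (sort by x, recurse on halves, check the dividing strip) achieves O(n log n).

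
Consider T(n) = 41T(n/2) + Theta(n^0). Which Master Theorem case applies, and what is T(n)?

Master Theorem for T(n) = 41T(n/2) + O(n^0):

a = 41, b = 2, c = 0
log_b(a) = log_2(41) = 5.3576

Case 1: c = 0 < log_2(41) = 5.3576
T(n) = O(n^(log_2 41))

For T(n) = 41T(n/2) + O(n^0): log_2(41) = 5.3576. This is Case 1 of the Master Theorem (c < log_b(a), work dominated by leaves), giving O(n^(log_2 41)).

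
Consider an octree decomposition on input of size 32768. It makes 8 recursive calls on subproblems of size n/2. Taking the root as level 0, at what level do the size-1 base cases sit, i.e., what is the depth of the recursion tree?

For divide and conquer with division factor 2:

Problem sizes at each level:
Level 0: 32768
Level 1: 16384
Level 2: 8192
Level 3: 4096
Level 4: 2048
Level 5: 1024
Level 6: 512
Level 7: 256
Level 8: 128
Level 9: 64
Level 10: 32
Level 11: 16
Level 12: 8
Level 13: 4
Level 14: 2
Level 15: 1

The root is level 0 and the size-1 base case is level 15 (the tree spans levels 0 through 15, i.e. 16 levels counting the root), so the depth is the number of divisions: log_2(32768) = 15

The recursion tree depth is log_2(32768) = 15. At each level, the problem size is divided by 2, so it takes 15 divisions to reduce to a base case of size 1. The algorithm makes 8 recursive calls at each level.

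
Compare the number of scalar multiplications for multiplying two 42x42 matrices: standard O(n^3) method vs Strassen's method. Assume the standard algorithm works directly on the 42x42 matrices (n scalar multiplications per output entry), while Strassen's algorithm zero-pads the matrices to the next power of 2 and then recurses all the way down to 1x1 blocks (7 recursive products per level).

Matrix multiplication for 42x42 matrices:

Strassen's algorithm requires power-of-2 dimensions. Pad 42x42 to 64x64 (next power of 2).

Standard algorithm: 42^3 = 74088 multiplications
Strassen's algorithm: 7^(log2(64)) = 7^6 = 117649 multiplications
Difference: 74088 - 117649 = -43561 (Strassen uses MORE here due to padding overhead — for small or just-over-power-of-2 n, padding can outweigh the per-level savings)

Standard: 74088 multiplications (42^3). Strassen: 117649 multiplications (7^6, after padding to 64x64). Strassen reduces 8 recursive multiplications to 7 at each level.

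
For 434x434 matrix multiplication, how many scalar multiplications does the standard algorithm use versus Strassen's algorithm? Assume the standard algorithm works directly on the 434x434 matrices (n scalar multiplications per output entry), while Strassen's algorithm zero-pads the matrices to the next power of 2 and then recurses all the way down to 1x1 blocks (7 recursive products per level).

Matrix multiplication for 434x434 matrices:

Strassen's algorithm requires power-of-2 dimensions. Pad 434x434 to 512x512 (next power of 2).

Standard algorithm: 434^3 = 81746504 multiplications
Strassen's algorithm: 7^(log2(512)) = 7^9 = 40353607 multiplications
Savings: 81746504 - 40353607 = 41392897 multiplications

Standard: 81746504 multiplications (434^3). Strassen: 40353607 multiplications (7^9, after padding to 512x512). Strassen reduces 8 recursive multiplications to 7 at each level.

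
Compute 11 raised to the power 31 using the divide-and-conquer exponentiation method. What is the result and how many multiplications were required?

Computing 11^31 by squaring (build up from 11^1; each line after the first costs one multiplication):

11^1 = 11
11^2 = (11^1)^2 = 11^2 = 121
11^3 = 11 * 11^2 = 11 * 121 = 1331
11^6 = (11^3)^2 = 1331^2 = 1771561
11^7 = 11 * 11^6 = 11 * 1771561 = 19487171
11^14 = (11^7)^2 = 19487171^2 = 379749833583241
11^15 = 11 * 11^14 = 11 * 379749833583241 = 4177248169415651
11^30 = (11^15)^2 = 4177248169415651^2 = 17449402268886407318558803753801
11^31 = 11 * 11^30 = 11 * 17449402268886407318558803753801 = 191943424957750480504146841291811

Result: 191943424957750480504146841291811
Multiplications needed: 8 (8 lines after 11^1)

11^31 = 191943424957750480504146841291811. Using exponentiation by squaring, this requires 8 multiplications. The key idea: if the exponent is even, square the half-power; if odd, multiply by the base once.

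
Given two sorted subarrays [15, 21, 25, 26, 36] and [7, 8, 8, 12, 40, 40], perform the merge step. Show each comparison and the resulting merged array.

Merging process:

Compare 15 vs 7: take 7 from right. Merged: [7]
Compare 15 vs 8: take 8 from right. Merged: [7, 8]
Compare 15 vs 8: take 8 from right. Merged: [7, 8, 8]
Compare 15 vs 12: take 12 from right. Merged: [7, 8, 8, 12]
Compare 15 vs 40: take 15 from left. Merged: [7, 8, 8, 12, 15]
Compare 21 vs 40: take 21 from left. Merged: [7, 8, 8, 12, 15, 21]
Compare 25 vs 40: take 25 from left. Merged: [7, 8, 8, 12, 15, 21, 25]
Compare 26 vs 40: take 26 from left. Merged: [7, 8, 8, 12, 15, 21, 25, 26]
Compare 36 vs 40: take 36 from left. Merged: [7, 8, 8, 12, 15, 21, 25, 26, 36]
Append remaining from right: [40, 40]. Merged: [7, 8, 8, 12, 15, 21, 25, 26, 36, 40, 40]

Final merged array: [7, 8, 8, 12, 15, 21, 25, 26, 36, 40, 40]
Total comparisons: 9

The merged array is [7, 8, 8, 12, 15, 21, 25, 26, 36, 40, 40], requiring 9 comparisons. The merge step runs in O(n) time where n is the total number of elements.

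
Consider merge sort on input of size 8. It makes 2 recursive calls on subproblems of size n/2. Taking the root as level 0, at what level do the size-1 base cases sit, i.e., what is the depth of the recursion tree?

For divide and conquer with division factor 2:

Problem sizes at each level:
Level 0: 8
Level 1: 4
Level 2: 2
Level 3: 1

The root is level 0 and the size-1 base case is level 3 (the tree spans levels 0 through 3, i.e. 4 levels counting the root), so the depth is the number of divisions: log_2(8) = 3

The recursion tree depth is log_2(8) = 3. At each level, the problem size is divided by 2, so it takes 3 divisions to reduce to a base case of size 1. The algorithm makes 2 recursive calls at each level.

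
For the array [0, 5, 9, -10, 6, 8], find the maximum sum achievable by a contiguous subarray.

Using Kadane's algorithm on [0, 5, 9, -10, 6, 8]:

Scanning through the array:
Position 1 (value 5): max_ending_here = 5, max_so_far = 5
Position 2 (value 9): max_ending_here = 14, max_so_far = 14
Position 3 (value -10): max_ending_here = 4, max_so_far = 14
Position 4 (value 6): max_ending_here = 10, max_so_far = 14
Position 5 (value 8): max_ending_here = 18, max_so_far = 18

Maximum subarray: [0, 5, 9, -10, 6, 8]
Maximum sum: 18

The maximum subarray is [0, 5, 9, -10, 6, 8] with sum 18. This subarray runs from index 0 to index 5.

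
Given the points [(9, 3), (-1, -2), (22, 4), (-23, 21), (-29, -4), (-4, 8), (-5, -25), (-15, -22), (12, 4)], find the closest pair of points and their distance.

Computing all pairwise distances among 9 points:

d((9, 3), (-1, -2)) = 11.1803
d((9, 3), (22, 4)) = 13.0384
d((9, 3), (-23, 21)) = 36.7151
d((9, 3), (-29, -4)) = 38.6394
d((9, 3), (-4, 8)) = 13.9284
d((9, 3), (-5, -25)) = 31.305
d((9, 3), (-15, -22)) = 34.6554
d((9, 3), (12, 4)) = 3.1623 <-- minimum
d((-1, -2), (22, 4)) = 23.7697
d((-1, -2), (-23, 21)) = 31.8277
d((-1, -2), (-29, -4)) = 28.0713
d((-1, -2), (-4, 8)) = 10.4403
d((-1, -2), (-5, -25)) = 23.3452
d((-1, -2), (-15, -22)) = 24.4131
d((-1, -2), (12, 4)) = 14.3178
d((22, 4), (-23, 21)) = 48.1041
d((22, 4), (-29, -4)) = 51.6236
d((22, 4), (-4, 8)) = 26.3059
d((22, 4), (-5, -25)) = 39.6232
d((22, 4), (-15, -22)) = 45.2217
d((22, 4), (12, 4)) = 10.0
d((-23, 21), (-29, -4)) = 25.7099
d((-23, 21), (-4, 8)) = 23.0217
d((-23, 21), (-5, -25)) = 49.3964
d((-23, 21), (-15, -22)) = 43.7379
d((-23, 21), (12, 4)) = 38.9102
d((-29, -4), (-4, 8)) = 27.7308
d((-29, -4), (-5, -25)) = 31.8904
d((-29, -4), (-15, -22)) = 22.8035
d((-29, -4), (12, 4)) = 41.7732
d((-4, 8), (-5, -25)) = 33.0151
d((-4, 8), (-15, -22)) = 31.9531
d((-4, 8), (12, 4)) = 16.4924
d((-5, -25), (-15, -22)) = 10.4403
d((-5, -25), (12, 4)) = 33.6155
d((-15, -22), (12, 4)) = 37.4833

Closest pair: (9, 3) and (12, 4) with distance 3.1623

The closest pair is (9, 3) and (12, 4) with Euclidean distance 3.1623. For 9 points, brute-force pairwise comparison is shown above. For large n, the divide-and-conquer algorithm (sort by x, recurse on halves, check the dividing strip) achieves O(n log n).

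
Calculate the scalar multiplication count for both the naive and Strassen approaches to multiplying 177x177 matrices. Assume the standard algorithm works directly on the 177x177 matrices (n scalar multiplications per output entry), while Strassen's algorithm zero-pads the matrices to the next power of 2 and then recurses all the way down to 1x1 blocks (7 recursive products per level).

Matrix multiplication for 177x177 matrices:

Strassen's algorithm requires power-of-2 dimensions. Pad 177x177 to 256x256 (next power of 2).

Standard algorithm: 177^3 = 5545233 multiplications
Strassen's algorithm: 7^(log2(256)) = 7^8 = 5764801 multiplications
Difference: 5545233 - 5764801 = -219568 (Strassen uses MORE here due to padding overhead — for small or just-over-power-of-2 n, padding can outweigh the per-level savings)

Standard: 5545233 multiplications (177^3). Strassen: 5764801 multiplications (7^8, after padding to 256x256). Strassen reduces 8 recursive multiplications to 7 at each level.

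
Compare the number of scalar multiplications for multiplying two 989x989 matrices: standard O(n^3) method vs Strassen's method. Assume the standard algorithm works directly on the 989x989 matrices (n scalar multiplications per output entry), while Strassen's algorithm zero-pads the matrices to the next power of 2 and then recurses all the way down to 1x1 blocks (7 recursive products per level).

Matrix multiplication for 989x989 matrices:

Strassen's algorithm requires power-of-2 dimensions. Pad 989x989 to 1024x1024 (next power of 2).

Standard algorithm: 989^3 = 967361669 multiplications
Strassen's algorithm: 7^(log2(1024)) = 7^10 = 282475249 multiplications
Savings: 967361669 - 282475249 = 684886420 multiplications

Standard: 967361669 multiplications (989^3). Strassen: 282475249 multiplications (7^10, after padding to 1024x1024). Strassen reduces 8 recursive multiplications to 7 at each level.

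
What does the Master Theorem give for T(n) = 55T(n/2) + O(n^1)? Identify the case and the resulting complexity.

Master Theorem for T(n) = 55T(n/2) + O(n^1):

a = 55, b = 2, c = 1
log_b(a) = log_2(55) = 5.7814

Case 1: c = 1 < log_2(55) = 5.7814
T(n) = O(n^(log_2 55))

For T(n) = 55T(n/2) + O(n^1): log_2(55) = 5.7814. This is Case 1 of the Master Theorem (c < log_b(a), work dominated by leaves), giving O(n^(log_2 55)).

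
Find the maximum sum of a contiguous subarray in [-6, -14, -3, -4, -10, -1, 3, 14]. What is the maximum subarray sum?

Using Kadane's algorithm on [-6, -14, -3, -4, -10, -1, 3, 14]:

Scanning through the array:
Position 1 (value -14): max_ending_here = -14, max_so_far = -6
Position 2 (value -3): max_ending_here = -3, max_so_far = -3
Position 3 (value -4): max_ending_here = -4, max_so_far = -3
Position 4 (value -10): max_ending_here = -10, max_so_far = -3
Position 5 (value -1): max_ending_here = -1, max_so_far = -1
Position 6 (value 3): max_ending_here = 3, max_so_far = 3
Position 7 (value 14): max_ending_here = 17, max_so_far = 17

Maximum subarray: [3, 14]
Maximum sum: 17

The maximum subarray is [3, 14] with sum 17. This subarray runs from index 6 to index 7.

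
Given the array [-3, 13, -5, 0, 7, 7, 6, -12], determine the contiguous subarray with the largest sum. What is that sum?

Using Kadane's algorithm on [-3, 13, -5, 0, 7, 7, 6, -12]:

Scanning through the array:
Position 1 (value 13): max_ending_here = 13, max_so_far = 13
Position 2 (value -5): max_ending_here = 8, max_so_far = 13
Position 3 (value 0): max_ending_here = 8, max_so_far = 13
Position 4 (value 7): max_ending_here = 15, max_so_far = 15
Position 5 (value 7): max_ending_here = 22, max_so_far = 22
Position 6 (value 6): max_ending_here = 28, max_so_far = 28
Position 7 (value -12): max_ending_here = 16, max_so_far = 28

Maximum subarray: [13, -5, 0, 7, 7, 6]
Maximum sum: 28

The maximum subarray is [13, -5, 0, 7, 7, 6] with sum 28. This subarray runs from index 1 to index 6.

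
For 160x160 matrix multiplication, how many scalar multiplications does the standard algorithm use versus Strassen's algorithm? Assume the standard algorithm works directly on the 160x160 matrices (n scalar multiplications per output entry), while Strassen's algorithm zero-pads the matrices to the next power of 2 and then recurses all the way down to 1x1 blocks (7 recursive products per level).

Matrix multiplication for 160x160 matrices:

Strassen's algorithm requires power-of-2 dimensions. Pad 160x160 to 256x256 (next power of 2).

Standard algorithm: 160^3 = 4096000 multiplications
Strassen's algorithm: 7^(log2(256)) = 7^8 = 5764801 multiplications
Difference: 4096000 - 5764801 = -1668801 (Strassen uses MORE here due to padding overhead — for small or just-over-power-of-2 n, padding can outweigh the per-level savings)

Standard: 4096000 multiplications (160^3). Strassen: 5764801 multiplications (7^8, after padding to 256x256). Strassen reduces 8 recursive multiplications to 7 at each level.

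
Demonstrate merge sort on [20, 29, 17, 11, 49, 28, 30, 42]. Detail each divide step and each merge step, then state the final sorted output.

Merge sort trace:

Split: [20, 29, 17, 11, 49, 28, 30, 42] -> [20, 29, 17, 11] and [49, 28, 30, 42]
  Split: [20, 29, 17, 11] -> [20, 29] and [17, 11]
    Split: [20, 29] -> [20] and [29]
    Merge: [20] + [29] -> [20, 29]
    Split: [17, 11] -> [17] and [11]
    Merge: [17] + [11] -> [11, 17]
  Merge: [20, 29] + [11, 17] -> [11, 17, 20, 29]
  Split: [49, 28, 30, 42] -> [49, 28] and [30, 42]
    Split: [49, 28] -> [49] and [28]
    Merge: [49] + [28] -> [28, 49]
    Split: [30, 42] -> [30] and [42]
    Merge: [30] + [42] -> [30, 42]
  Merge: [28, 49] + [30, 42] -> [28, 30, 42, 49]
Merge: [11, 17, 20, 29] + [28, 30, 42, 49] -> [11, 17, 20, 28, 29, 30, 42, 49]

Final sorted array: [11, 17, 20, 28, 29, 30, 42, 49]

The merge sort proceeds by recursively splitting the array and merging sorted halves.
After all merges, the sorted array is [11, 17, 20, 28, 29, 30, 42, 49].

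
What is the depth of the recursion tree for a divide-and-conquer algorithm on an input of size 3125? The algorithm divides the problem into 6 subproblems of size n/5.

For divide and conquer with division factor 5:

Problem sizes at each level:
Level 0: 3125
Level 1: 625
Level 2: 125
Level 3: 25
Level 4: 5
Level 5: 1

The root is level 0 and the size-1 base case is level 5 (the tree spans levels 0 through 5, i.e. 6 levels counting the root), so the depth is the number of divisions: log_5(3125) = 5

The recursion tree depth is log_5(3125) = 5. At each level, the problem size is divided by 5, so it takes 5 divisions to reduce to a base case of size 1. The algorithm makes 6 recursive calls at each level.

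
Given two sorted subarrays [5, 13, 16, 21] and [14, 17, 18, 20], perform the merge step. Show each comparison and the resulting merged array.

Merging process:

Compare 5 vs 14: take 5 from left. Merged: [5]
Compare 13 vs 14: take 13 from left. Merged: [5, 13]
Compare 16 vs 14: take 14 from right. Merged: [5, 13, 14]
Compare 16 vs 17: take 16 from left. Merged: [5, 13, 14, 16]
Compare 21 vs 17: take 17 from right. Merged: [5, 13, 14, 16, 17]
Compare 21 vs 18: take 18 from right. Merged: [5, 13, 14, 16, 17, 18]
Compare 21 vs 20: take 20 from right. Merged: [5, 13, 14, 16, 17, 18, 20]
Append remaining from left: [21]. Merged: [5, 13, 14, 16, 17, 18, 20, 21]

Final merged array: [5, 13, 14, 16, 17, 18, 20, 21]
Total comparisons: 7

The merged array is [5, 13, 14, 16, 17, 18, 20, 21], requiring 7 comparisons. The merge step runs in O(n) time where n is the total number of elements.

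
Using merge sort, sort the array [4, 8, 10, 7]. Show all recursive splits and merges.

Merge sort trace:

Split: [4, 8, 10, 7] -> [4, 8] and [10, 7]
  Split: [4, 8] -> [4] and [8]
  Merge: [4] + [8] -> [4, 8]
  Split: [10, 7] -> [10] and [7]
  Merge: [10] + [7] -> [7, 10]
Merge: [4, 8] + [7, 10] -> [4, 7, 8, 10]

Final sorted array: [4, 7, 8, 10]

The merge sort proceeds by recursively splitting the array and merging sorted halves.
After all merges, the sorted array is [4, 7, 8, 10].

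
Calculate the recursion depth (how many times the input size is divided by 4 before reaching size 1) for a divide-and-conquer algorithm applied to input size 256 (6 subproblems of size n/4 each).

For divide and conquer with division factor 4:

Problem sizes at each level:
Level 0: 256
Level 1: 64
Level 2: 16
Level 3: 4
Level 4: 1

The root is level 0 and the size-1 base case is level 4 (the tree spans levels 0 through 4, i.e. 5 levels counting the root), so the depth is the number of divisions: log_4(256) = 4

The recursion tree depth is log_4(256) = 4. At each level, the problem size is divided by 4, so it takes 4 divisions to reduce to a base case of size 1. The algorithm makes 6 recursive calls at each level.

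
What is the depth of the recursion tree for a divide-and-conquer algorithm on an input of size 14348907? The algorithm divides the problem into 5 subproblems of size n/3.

For divide and conquer with division factor 3:

Problem sizes at each level:
Level 0: 14348907
Level 1: 4782969
Level 2: 1594323
Level 3: 531441
Level 4: 177147
Level 5: 59049
Level 6: 19683
Level 7: 6561
Level 8: 2187
Level 9: 729
Level 10: 243
Level 11: 81
Level 12: 27
Level 13: 9
Level 14: 3
Level 15: 1

The root is level 0 and the size-1 base case is level 15 (the tree spans levels 0 through 15, i.e. 16 levels counting the root), so the depth is the number of divisions: log_3(14348907) = 15

The recursion tree depth is log_3(14348907) = 15. At each level, the problem size is divided by 3, so it takes 15 divisions to reduce to a base case of size 1. The algorithm makes 5 recursive calls at each level.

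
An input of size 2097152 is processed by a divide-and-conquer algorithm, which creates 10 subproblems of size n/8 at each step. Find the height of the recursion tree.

For divide and conquer with division factor 8:

Problem sizes at each level:
Level 0: 2097152
Level 1: 262144
Level 2: 32768
Level 3: 4096
Level 4: 512
Level 5: 64
Level 6: 8
Level 7: 1

The root is level 0 and the size-1 base case is level 7 (the tree spans levels 0 through 7, i.e. 8 levels counting the root), so the depth is the number of divisions: log_8(2097152) = 7

The recursion tree depth is log_8(2097152) = 7. At each level, the problem size is divided by 8, so it takes 7 divisions to reduce to a base case of size 1. The algorithm makes 10 recursive calls at each level.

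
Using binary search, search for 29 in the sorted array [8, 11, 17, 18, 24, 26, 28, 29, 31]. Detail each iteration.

Binary search for 29 in [8, 11, 17, 18, 24, 26, 28, 29, 31]:

lo=0, hi=8, mid=4, arr[mid]=24 -> 24 < 29, search right half
lo=5, hi=8, mid=6, arr[mid]=28 -> 28 < 29, search right half
lo=7, hi=8, mid=7, arr[mid]=29 -> Found target at index 7!

Binary search finds 29 at index 7 after 3 comparisons. The search repeatedly halves the search space by comparing with the middle element.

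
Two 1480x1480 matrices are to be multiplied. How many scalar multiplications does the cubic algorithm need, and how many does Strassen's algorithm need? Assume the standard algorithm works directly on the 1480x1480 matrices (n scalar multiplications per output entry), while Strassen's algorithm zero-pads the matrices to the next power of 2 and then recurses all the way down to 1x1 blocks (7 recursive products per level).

Matrix multiplication for 1480x1480 matrices:

Strassen's algorithm requires power-of-2 dimensions. Pad 1480x1480 to 2048x2048 (next power of 2).

Standard algorithm: 1480^3 = 3241792000 multiplications
Strassen's algorithm: 7^(log2(2048)) = 7^11 = 1977326743 multiplications
Savings: 3241792000 - 1977326743 = 1264465257 multiplications

Standard: 3241792000 multiplications (1480^3). Strassen: 1977326743 multiplications (7^11, after padding to 2048x2048). Strassen reduces 8 recursive multiplications to 7 at each level.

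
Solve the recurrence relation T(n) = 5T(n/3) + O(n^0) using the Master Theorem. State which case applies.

Master Theorem for T(n) = 5T(n/3) + O(n^0):

a = 5, b = 3, c = 0
log_b(a) = log_3(5) = 1.4650

Case 1: c = 0 < log_3(5) = 1.4650
T(n) = O(n^(log_3 5))

For T(n) = 5T(n/3) + O(n^0): log_3(5) = 1.4650. This is Case 1 of the Master Theorem (c < log_b(a), work dominated by leaves), giving O(n^(log_3 5)).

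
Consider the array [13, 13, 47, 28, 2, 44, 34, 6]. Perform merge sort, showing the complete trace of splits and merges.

Merge sort trace:

Split: [13, 13, 47, 28, 2, 44, 34, 6] -> [13, 13, 47, 28] and [2, 44, 34, 6]
  Split: [13, 13, 47, 28] -> [13, 13] and [47, 28]
    Split: [13, 13] -> [13] and [13]
    Merge: [13] + [13] -> [13, 13]
    Split: [47, 28] -> [47] and [28]
    Merge: [47] + [28] -> [28, 47]
  Merge: [13, 13] + [28, 47] -> [13, 13, 28, 47]
  Split: [2, 44, 34, 6] -> [2, 44] and [34, 6]
    Split: [2, 44] -> [2] and [44]
    Merge: [2] + [44] -> [2, 44]
    Split: [34, 6] -> [34] and [6]
    Merge: [34] + [6] -> [6, 34]
  Merge: [2, 44] + [6, 34] -> [2, 6, 34, 44]
Merge: [13, 13, 28, 47] + [2, 6, 34, 44] -> [2, 6, 13, 13, 28, 34, 44, 47]

Final sorted array: [2, 6, 13, 13, 28, 34, 44, 47]

The merge sort proceeds by recursively splitting the array and merging sorted halves.
After all merges, the sorted array is [2, 6, 13, 13, 28, 34, 44, 47].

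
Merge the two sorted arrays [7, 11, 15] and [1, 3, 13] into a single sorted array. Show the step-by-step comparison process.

Merging process:

Compare 7 vs 1: take 1 from right. Merged: [1]
Compare 7 vs 3: take 3 from right. Merged: [1, 3]
Compare 7 vs 13: take 7 from left. Merged: [1, 3, 7]
Compare 11 vs 13: take 11 from left. Merged: [1, 3, 7, 11]
Compare 15 vs 13: take 13 from right. Merged: [1, 3, 7, 11, 13]
Append remaining from left: [15]. Merged: [1, 3, 7, 11, 13, 15]

Final merged array: [1, 3, 7, 11, 13, 15]
Total comparisons: 5

The merged array is [1, 3, 7, 11, 13, 15], requiring 5 comparisons. The merge step runs in O(n) time where n is the total number of elements.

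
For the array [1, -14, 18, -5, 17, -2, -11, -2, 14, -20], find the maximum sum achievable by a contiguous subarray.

Using Kadane's algorithm on [1, -14, 18, -5, 17, -2, -11, -2, 14, -20]:

Scanning through the array:
Position 1 (value -14): max_ending_here = -13, max_so_far = 1
Position 2 (value 18): max_ending_here = 18, max_so_far = 18
Position 3 (value -5): max_ending_here = 13, max_so_far = 18
Position 4 (value 17): max_ending_here = 30, max_so_far = 30
Position 5 (value -2): max_ending_here = 28, max_so_far = 30
Position 6 (value -11): max_ending_here = 17, max_so_far = 30
Position 7 (value -2): max_ending_here = 15, max_so_far = 30
Position 8 (value 14): max_ending_here = 29, max_so_far = 30
Position 9 (value -20): max_ending_here = 9, max_so_far = 30

Maximum subarray: [18, -5, 17]
Maximum sum: 30

The maximum subarray is [18, -5, 17] with sum 30. This subarray runs from index 2 to index 4.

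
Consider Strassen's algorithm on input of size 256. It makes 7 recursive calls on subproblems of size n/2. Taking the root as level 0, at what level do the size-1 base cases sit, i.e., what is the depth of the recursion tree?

For divide and conquer with division factor 2:

Problem sizes at each level:
Level 0: 256
Level 1: 128
Level 2: 64
Level 3: 32
Level 4: 16
Level 5: 8
Level 6: 4
Level 7: 2
Level 8: 1

The root is level 0 and the size-1 base case is level 8 (the tree spans levels 0 through 8, i.e. 9 levels counting the root), so the depth is the number of divisions: log_2(256) = 8

The recursion tree depth is log_2(256) = 8. At each level, the problem size is divided by 2, so it takes 8 divisions to reduce to a base case of size 1. The algorithm makes 7 recursive calls at each level.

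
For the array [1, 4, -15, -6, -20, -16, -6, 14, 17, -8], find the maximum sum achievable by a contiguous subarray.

Using Kadane's algorithm on [1, 4, -15, -6, -20, -16, -6, 14, 17, -8]:

Scanning through the array:
Position 1 (value 4): max_ending_here = 5, max_so_far = 5
Position 2 (value -15): max_ending_here = -10, max_so_far = 5
Position 3 (value -6): max_ending_here = -6, max_so_far = 5
Position 4 (value -20): max_ending_here = -20, max_so_far = 5
Position 5 (value -16): max_ending_here = -16, max_so_far = 5
Position 6 (value -6): max_ending_here = -6, max_so_far = 5
Position 7 (value 14): max_ending_here = 14, max_so_far = 14
Position 8 (value 17): max_ending_here = 31, max_so_far = 31
Position 9 (value -8): max_ending_here = 23, max_so_far = 31

Maximum subarray: [14, 17]
Maximum sum: 31

The maximum subarray is [14, 17] with sum 31. This subarray runs from index 7 to index 8.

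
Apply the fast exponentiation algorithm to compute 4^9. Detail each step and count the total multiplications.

Computing 4^9 by squaring (build up from 4^1; each line after the first costs one multiplication):

4^1 = 4
4^2 = (4^1)^2 = 4^2 = 16
4^4 = (4^2)^2 = 16^2 = 256
4^8 = (4^4)^2 = 256^2 = 65536
4^9 = 4 * 4^8 = 4 * 65536 = 262144

Result: 262144
Multiplications needed: 4 (4 lines after 4^1)

4^9 = 262144. Using exponentiation by squaring, this requires 4 multiplications. The key idea: if the exponent is even, square the half-power; if odd, multiply by the base once.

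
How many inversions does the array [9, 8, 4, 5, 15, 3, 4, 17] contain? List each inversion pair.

Finding inversions in [9, 8, 4, 5, 15, 3, 4, 17]:

(0, 1): arr[0]=9 > arr[1]=8
(0, 2): arr[0]=9 > arr[2]=4
(0, 3): arr[0]=9 > arr[3]=5
(0, 5): arr[0]=9 > arr[5]=3
(0, 6): arr[0]=9 > arr[6]=4
(1, 2): arr[1]=8 > arr[2]=4
(1, 3): arr[1]=8 > arr[3]=5
(1, 5): arr[1]=8 > arr[5]=3
(1, 6): arr[1]=8 > arr[6]=4
(2, 5): arr[2]=4 > arr[5]=3
(3, 5): arr[3]=5 > arr[5]=3
(3, 6): arr[3]=5 > arr[6]=4
(4, 5): arr[4]=15 > arr[5]=3
(4, 6): arr[4]=15 > arr[6]=4

Total inversions: 14

The array has 14 inversion(s): (0,1), (0,2), (0,3), (0,5), (0,6), (1,2), (1,3), (1,5), (1,6), (2,5), (3,5), (3,6), (4,5), (4,6). Each pair (i,j) satisfies i < j and arr[i] > arr[j].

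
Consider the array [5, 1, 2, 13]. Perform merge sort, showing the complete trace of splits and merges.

Merge sort trace:

Split: [5, 1, 2, 13] -> [5, 1] and [2, 13]
  Split: [5, 1] -> [5] and [1]
  Merge: [5] + [1] -> [1, 5]
  Split: [2, 13] -> [2] and [13]
  Merge: [2] + [13] -> [2, 13]
Merge: [1, 5] + [2, 13] -> [1, 2, 5, 13]

Final sorted array: [1, 2, 5, 13]

The merge sort proceeds by recursively splitting the array and merging sorted halves.
After all merges, the sorted array is [1, 2, 5, 13].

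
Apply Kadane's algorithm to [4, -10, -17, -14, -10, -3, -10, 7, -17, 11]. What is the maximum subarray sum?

Using Kadane's algorithm on [4, -10, -17, -14, -10, -3, -10, 7, -17, 11]:

Scanning through the array:
Position 1 (value -10): max_ending_here = -6, max_so_far = 4
Position 2 (value -17): max_ending_here = -17, max_so_far = 4
Position 3 (value -14): max_ending_here = -14, max_so_far = 4
Position 4 (value -10): max_ending_here = -10, max_so_far = 4
Position 5 (value -3): max_ending_here = -3, max_so_far = 4
Position 6 (value -10): max_ending_here = -10, max_so_far = 4
Position 7 (value 7): max_ending_here = 7, max_so_far = 7
Position 8 (value -17): max_ending_here = -10, max_so_far = 7
Position 9 (value 11): max_ending_here = 11, max_so_far = 11

Maximum subarray: [11]
Maximum sum: 11

The maximum subarray is [11] with sum 11. This subarray runs from index 9 to index 9.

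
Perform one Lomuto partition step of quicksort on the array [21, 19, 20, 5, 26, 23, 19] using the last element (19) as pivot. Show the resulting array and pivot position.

Lomuto partition with pivot = 19:

Initial array: [21, 19, 20, 5, 26, 23, 19]

arr[0]=21 > 19: no swap
arr[1]=19 <= 19: swap with position 0, array becomes [19, 21, 20, 5, 26, 23, 19]
arr[2]=20 > 19: no swap
arr[3]=5 <= 19: swap with position 1, array becomes [19, 5, 20, 21, 26, 23, 19]
arr[4]=26 > 19: no swap
arr[5]=23 > 19: no swap

Place pivot at position 2: [19, 5, 19, 21, 26, 23, 20]
Pivot position: 2

After partitioning with pivot 19, the array becomes [19, 5, 19, 21, 26, 23, 20]. The pivot is placed at index 2. All elements to the left of the pivot are <= 19, and all elements to the right are > 19.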